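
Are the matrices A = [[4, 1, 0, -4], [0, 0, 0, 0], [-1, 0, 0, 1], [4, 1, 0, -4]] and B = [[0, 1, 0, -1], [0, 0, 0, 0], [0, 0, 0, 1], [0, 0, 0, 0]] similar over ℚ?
Yes.

Two matrices over a field are similar if and only if they have the same invariant factors.

Both A and B have characteristic polynomial x^4 and minimal polynomial x^2. Computing further, both have invariant factors x^2, x^2. Hence A and B are similar.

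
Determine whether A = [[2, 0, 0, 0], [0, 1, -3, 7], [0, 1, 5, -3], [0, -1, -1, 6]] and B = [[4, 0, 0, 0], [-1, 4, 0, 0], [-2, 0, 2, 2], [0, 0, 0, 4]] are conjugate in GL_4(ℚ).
No.

Both have characteristic polynomial (x - 4)^3(x - 2), but the minimal polynomial of A is (x - 4)^3(x - 2) while the minimal polynomial of B is (x - 4)^2(x - 2). The minimal polynomial is a similarity invariant, so A and B are not similar.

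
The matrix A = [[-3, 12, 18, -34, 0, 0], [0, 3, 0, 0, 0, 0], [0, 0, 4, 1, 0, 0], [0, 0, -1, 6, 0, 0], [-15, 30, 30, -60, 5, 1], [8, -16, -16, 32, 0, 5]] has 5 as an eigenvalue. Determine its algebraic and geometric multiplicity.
The characteristic polynomial is (x - 5)^4(x - 3)(x + 3), so the factor x - 5 appears with exponent 4: the algebraic multiplicity is 4.

rank(A - 5I) = 4, so the eigenspace has dimension 6 - 4 = 2: the geometric multiplicity is 2.

Since 2 < 4, A is not diagonalizable.

algebraic multiplicity 4, geometric multiplicity 2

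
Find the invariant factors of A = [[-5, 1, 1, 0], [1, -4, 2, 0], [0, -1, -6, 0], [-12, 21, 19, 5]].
The Jordan structure of A has elementary divisors (x + 5)^3, (x - 5). Arranging the block sizes at each eigenvalue in decreasing order and taking row products gives the invariant factors.

Invariant factors (smallest first, each dividing the next): (x - 5)(x + 5)^3.

Check: the last factor (x - 5)(x + 5)^3 is the minimal polynomial, and the product (x - 5)(x + 5)^3 is the characteristic polynomial.

(x - 5)(x + 5)^3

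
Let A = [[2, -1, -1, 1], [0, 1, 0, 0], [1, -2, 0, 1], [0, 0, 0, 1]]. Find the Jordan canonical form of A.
J = [[1, 1, 0, 0], [0, 1, 1, 0], [0, 0, 1, 0], [0, 0, 0, 1]]

The characteristic polynomial is det(xI - A) = (x - 1)^4, so the eigenvalues are 1 (algebraic multiplicity 4).

For λ = 1: rank(A - I) = 2, rank((A - I)^2) = 1, rank((A - I)^3) = 0. The eigenspace has dimension 4 - 2 = 2, so there are 2 Jordan blocks; the rank sequence gives block sizes [3, 1].

Assembling the blocks gives the Jordan form J above.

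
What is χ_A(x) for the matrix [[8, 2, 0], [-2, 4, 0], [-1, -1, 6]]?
xI - A = [[x - 8, -2, 0], [2, x - 4, 0], [1, 1, x - 6]].

Expanding det(xI - A) along the first row:
det(xI - A) = + (x - 8)·det([[x - 4, 0], [1, x - 6]]) - (-2)·det([[2, 0], [1, x - 6]]) + (0)·det([[2, x - 4], [1, 1]]).

Evaluating gives χ_A(x) = x^3 - 18x^2 + 108x - 216 = (x - 6)^3.

χ_A(x) = (x - 6)^3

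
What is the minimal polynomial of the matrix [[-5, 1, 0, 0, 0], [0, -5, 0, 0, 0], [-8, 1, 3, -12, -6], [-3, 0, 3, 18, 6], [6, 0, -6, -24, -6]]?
The characteristic polynomial factors as (x - 6)^2(x - 3)(x + 5)^2. The minimal polynomial is ∏(x - λ)^{k_λ} where k_λ is the size of the largest Jordan block at λ.

For λ = -5: rank(A + 5I) = 4, and the largest Jordan block has size 2 (the smallest k with rank((A + 5I)^k) = rank((A + 5I)^(k+1))).
For λ = 3: rank(A - 3I) = 4, and the largest Jordan block has size 1 (the smallest k with rank((A - 3I)^k) = rank((A - 3I)^(k+1))).
For λ = 6: rank(A - 6I) = 3, and the largest Jordan block has size 1 (the smallest k with rank((A - 6I)^k) = rank((A - 6I)^(k+1))).

So m_A(x) = (x - 6)(x - 3)(x + 5)^2.

m_A(x) = (x - 6)(x - 3)(x + 5)^2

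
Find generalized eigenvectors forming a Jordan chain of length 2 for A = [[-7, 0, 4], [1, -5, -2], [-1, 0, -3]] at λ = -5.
v_1 = [[-3, 0, -2]]^T, v_2 = [[-2, 1, -1]]^T

We seek v_1 ∈ ker((A + 5I)^2) \ ker(A + 5I), then set v_{i+1} = (A + 5I) v_i.

One such chain is v_1 = [[-3, 0, -2]]^T, v_2 = [[-2, 1, -1]]^T. Check: (A + 5I) v_2 = [[0, 0, 0]]^T = 0.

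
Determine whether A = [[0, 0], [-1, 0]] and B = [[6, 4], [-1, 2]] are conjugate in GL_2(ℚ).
trace(A) = 0 but trace(B) = 8. The trace is a similarity invariant, so A and B are not similar.

No.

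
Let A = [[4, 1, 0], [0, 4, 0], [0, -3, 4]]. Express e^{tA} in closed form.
A has Jordan form J = [[4, 1, 0], [0, 4, 0], [0, 0, 4]] with A = PJP^{-1}, so e^{tA} = P e^{tJ} P^{-1}.

For a Jordan block J_k(λ), e^{tJ_k(λ)} = e^{λt} · (I + tN + t^2 N^2/2! + ... + t^{k-1} N^{k-1}/(k-1)!) where N is the nilpotent superdiagonal part.

Assembling the blocks and conjugating back gives the entries of e^{tA} as shown above.

e^{tA} = [[e^{4*t}, t*e^{4*t}, 0], [0, e^{4*t}, 0], [0, -3*t*e^{4*t}, e^{4*t}]]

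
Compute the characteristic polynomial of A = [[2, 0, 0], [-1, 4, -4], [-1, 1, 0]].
xI - A = [[x - 2, 0, 0], [1, x - 4, 4], [1, -1, x]].

Expanding det(xI - A) along the first row:
det(xI - A) = + (x - 2)·det([[x - 4, 4], [-1, x]]) - (0)·det([[1, 4], [1, x]]) + (0)·det([[1, x - 4], [1, -1]]).

Evaluating gives χ_A(x) = x^3 - 6x^2 + 12x - 8 = (x - 2)^3.

χ_A(x) = (x - 2)^3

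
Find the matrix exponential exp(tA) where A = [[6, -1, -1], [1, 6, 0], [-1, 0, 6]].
A has Jordan form J = [[6, 1, 0], [0, 6, 1], [0, 0, 6]] with A = PJP^{-1}, so e^{tA} = P e^{tJ} P^{-1}.

For a Jordan block J_k(λ), e^{tJ_k(λ)} = e^{λt} · (I + tN + t^2 N^2/2! + ... + t^{k-1} N^{k-1}/(k-1)!) where N is the nilpotent superdiagonal part.

Assembling the blocks and conjugating back gives the entries of e^{tA} as shown above.

e^{tA} = [[e^{6*t}, -t*e^{6*t}, -t*e^{6*t}], [t*e^{6*t}, (2 - t^2)*e^{6*t}/2, -t^2*e^{6*t}/2], [-t*e^{6*t}, t^2*e^{6*t}/2, (t^2 + 2)*e^{6*t}/2]]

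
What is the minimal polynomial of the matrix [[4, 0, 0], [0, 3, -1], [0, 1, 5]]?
m_A(x) = (x - 4)^2

The characteristic polynomial factors as (x - 4)^3. The minimal polynomial is ∏(x - λ)^{k_λ} where k_λ is the size of the largest Jordan block at λ.

For λ = 4: rank(A - 4I) = 1, and the largest Jordan block has size 2 (the smallest k with rank((A - 4I)^k) = rank((A - 4I)^(k+1))).

So m_A(x) = (x - 4)^2.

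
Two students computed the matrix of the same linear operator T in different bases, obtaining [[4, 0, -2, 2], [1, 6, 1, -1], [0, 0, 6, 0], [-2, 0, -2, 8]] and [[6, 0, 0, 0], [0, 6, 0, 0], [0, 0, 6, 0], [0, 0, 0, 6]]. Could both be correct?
No.

Both have characteristic polynomial (x - 6)^4, but the minimal polynomial of A is (x - 6)^2 while the minimal polynomial of B is x - 6. The minimal polynomial is a similarity invariant, so A and B are not similar.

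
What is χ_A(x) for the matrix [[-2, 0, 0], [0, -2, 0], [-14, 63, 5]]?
χ_A(x) = (x - 5)(x + 2)^2

xI - A = [[x + 2, 0, 0], [0, x + 2, 0], [14, -63, x - 5]].

Expanding det(xI - A) along the first row:
det(xI - A) = + (x + 2)·det([[x + 2, 0], [-63, x - 5]]) - (0)·det([[0, 0], [14, x - 5]]) + (0)·det([[0, x + 2], [14, -63]]).

Evaluating gives χ_A(x) = x^3 - x^2 - 16x - 20 = (x - 5)(x + 2)^2.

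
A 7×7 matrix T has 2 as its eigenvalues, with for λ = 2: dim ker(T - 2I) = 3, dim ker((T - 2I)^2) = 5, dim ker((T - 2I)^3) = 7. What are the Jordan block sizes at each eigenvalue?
λ = 2: successive nullity increments [3, 2, 2] count blocks of size ≥ k; block sizes are [3, 3, 1].

Jordan blocks: (2, 3), (2, 3), (2, 1)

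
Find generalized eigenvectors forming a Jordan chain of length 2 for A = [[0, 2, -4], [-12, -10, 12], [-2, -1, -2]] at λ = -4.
We seek v_1 ∈ ker((A + 4I)^2) \ ker(A + 4I), then set v_{i+1} = (A + 4I) v_i.

One such chain is v_1 = [[1, 1, 1]]^T, v_2 = [[2, -6, -1]]^T. Check: (A + 4I) v_2 = [[0, 0, 0]]^T = 0.

v_1 = [[1, 1, 1]]^T, v_2 = [[2, -6, -1]]^T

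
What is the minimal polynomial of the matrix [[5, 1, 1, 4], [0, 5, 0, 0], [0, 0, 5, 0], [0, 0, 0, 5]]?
The characteristic polynomial factors as (x - 5)^4. The minimal polynomial is ∏(x - λ)^{k_λ} where k_λ is the size of the largest Jordan block at λ.

For λ = 5: rank(A - 5I) = 1, and the largest Jordan block has size 2 (the smallest k with rank((A - 5I)^k) = rank((A - 5I)^(k+1))).

So m_A(x) = (x - 5)^2.

m_A(x) = (x - 5)^2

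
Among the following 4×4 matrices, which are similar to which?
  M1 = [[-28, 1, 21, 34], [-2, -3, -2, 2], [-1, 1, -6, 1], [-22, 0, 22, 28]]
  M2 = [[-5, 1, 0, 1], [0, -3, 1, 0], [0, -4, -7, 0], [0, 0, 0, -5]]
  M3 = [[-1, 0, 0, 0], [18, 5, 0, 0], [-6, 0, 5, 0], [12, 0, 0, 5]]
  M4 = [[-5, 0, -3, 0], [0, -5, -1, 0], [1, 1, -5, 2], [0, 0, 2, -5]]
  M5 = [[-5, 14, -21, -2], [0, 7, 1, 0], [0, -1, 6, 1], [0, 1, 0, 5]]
Characteristic polynomials: χ_{M1} = (x - 6)(x + 5)^3, χ_{M2} = (x + 5)^4, χ_{M3} = (x - 5)^3(x + 1), χ_{M4} = (x + 5)^4, χ_{M5} = (x - 6)^3(x + 5).

{M1}: invariant factors x + 5, (x - 6)(x + 5)^2.

{M2, M4}: invariant factors x + 5, (x + 5)^3.

{M3}: invariant factors x - 5, x - 5, (x - 5)(x + 1).

{M5}: invariant factors (x - 6)^3(x + 5).

Matrices are similar if and only if their invariant-factor lists agree; the partition into similarity classes is {M1}, {M2, M4}, {M3}, {M5}.

4 classes: {M1}, {M2, M4}, {M3}, {M5}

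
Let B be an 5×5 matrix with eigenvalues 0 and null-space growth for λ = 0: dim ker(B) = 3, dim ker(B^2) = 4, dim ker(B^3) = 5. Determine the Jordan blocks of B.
Jordan blocks: (0, 3), (0, 1), (0, 1)

λ = 0: successive nullity increments [3, 1, 1] count blocks of size ≥ k; block sizes are [3, 1, 1].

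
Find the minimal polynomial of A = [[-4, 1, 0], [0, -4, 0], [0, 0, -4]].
The characteristic polynomial factors as (x + 4)^3. The minimal polynomial is ∏(x - λ)^{k_λ} where k_λ is the size of the largest Jordan block at λ.

For λ = -4: rank(A + 4I) = 1, and the largest Jordan block has size 2 (the smallest k with rank((A + 4I)^k) = rank((A + 4I)^(k+1))).

So m_A(x) = (x + 4)^2.

m_A(x) = (x + 4)^2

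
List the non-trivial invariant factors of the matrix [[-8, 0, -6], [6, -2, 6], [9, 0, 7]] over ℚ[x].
x + 2, (x - 1)(x + 2)

The Jordan structure of A has elementary divisors (x + 2), (x + 2), (x - 1). Arranging the block sizes at each eigenvalue in decreasing order and taking row products gives the invariant factors.

Invariant factors (smallest first, each dividing the next): x + 2, (x - 1)(x + 2).

Check: the last factor (x - 1)(x + 2) is the minimal polynomial, and the product (x - 1)(x + 2)^2 is the characteristic polynomial.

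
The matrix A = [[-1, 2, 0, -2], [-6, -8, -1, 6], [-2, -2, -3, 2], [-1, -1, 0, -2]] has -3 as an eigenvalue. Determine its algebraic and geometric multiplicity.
The characteristic polynomial is (x + 3)^2(x + 4)^2, so the factor x + 3 appears with exponent 2: the algebraic multiplicity is 2.

rank(A + 3I) = 2, so the eigenspace has dimension 4 - 2 = 2: the geometric multiplicity is 2.

algebraic multiplicity 2, geometric multiplicity 2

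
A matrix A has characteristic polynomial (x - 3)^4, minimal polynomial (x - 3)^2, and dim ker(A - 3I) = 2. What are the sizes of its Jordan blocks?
Jordan blocks: (3, 2), (3, 2)

λ = 3: algebraic multiplicity 4 (exponent in χ_A), largest block size 2 (exponent in m_A), 2 blocks (geometric multiplicity). These force block sizes [2, 2].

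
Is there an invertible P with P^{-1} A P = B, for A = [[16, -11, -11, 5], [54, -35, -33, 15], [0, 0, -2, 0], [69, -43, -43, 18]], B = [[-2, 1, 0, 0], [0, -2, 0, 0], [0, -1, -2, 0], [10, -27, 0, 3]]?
Yes.

Two matrices over a field are similar if and only if they have the same invariant factors.

Both A and B have characteristic polynomial (x - 3)(x + 2)^3 and minimal polynomial (x - 3)(x + 2)^2. Computing further, both have invariant factors x + 2, (x - 3)(x + 2)^2. Hence A and B are similar.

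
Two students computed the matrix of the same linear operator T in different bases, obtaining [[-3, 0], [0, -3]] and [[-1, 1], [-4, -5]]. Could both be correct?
No.

Both have characteristic polynomial (x + 3)^2, but the minimal polynomial of A is x + 3 while the minimal polynomial of B is (x + 3)^2. The minimal polynomial is a similarity invariant, so A and B are not similar.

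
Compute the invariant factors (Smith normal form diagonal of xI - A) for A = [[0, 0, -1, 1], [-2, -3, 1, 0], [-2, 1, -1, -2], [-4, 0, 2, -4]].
The Jordan structure of A has elementary divisors (x + 2)^3, (x + 2). Arranging the block sizes at each eigenvalue in decreasing order and taking row products gives the invariant factors.

Invariant factors (smallest first, each dividing the next): x + 2, (x + 2)^3.

Check: the last factor (x + 2)^3 is the minimal polynomial, and the product (x + 2)^4 is the characteristic polynomial.

x + 2, (x + 2)^3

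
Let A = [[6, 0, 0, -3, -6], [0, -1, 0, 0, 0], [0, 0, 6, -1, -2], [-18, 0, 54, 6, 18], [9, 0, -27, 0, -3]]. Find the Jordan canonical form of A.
J = [[-3, 0, 0, 0, 0], [0, -1, 0, 0, 0], [0, 0, 6, 1, 0], [0, 0, 0, 6, 0], [0, 0, 0, 0, 6]]

The characteristic polynomial is det(xI - A) = (x - 6)^3(x + 1)(x + 3), so the eigenvalues are -3 (algebraic multiplicity 1), -1 (algebraic multiplicity 1), 6 (algebraic multiplicity 3).

For λ = -3: algebraic multiplicity 1 gives one 1×1 block.

For λ = -1: algebraic multiplicity 1 gives one 1×1 block.

For λ = 6: rank(A - 6I) = 3, rank((A - 6I)^2) = 2. The eigenspace has dimension 5 - 3 = 2, so there are 2 Jordan blocks; the rank sequence gives block sizes [2, 1].

Assembling the blocks gives the Jordan form J above.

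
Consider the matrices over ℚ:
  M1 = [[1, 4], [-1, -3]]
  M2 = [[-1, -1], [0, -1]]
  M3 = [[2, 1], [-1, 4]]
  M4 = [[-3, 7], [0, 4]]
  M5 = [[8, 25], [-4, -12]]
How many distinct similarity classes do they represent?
Characteristic polynomials: χ_{M1} = (x + 1)^2, χ_{M2} = (x + 1)^2, χ_{M3} = (x - 3)^2, χ_{M4} = (x - 4)(x + 3), χ_{M5} = (x + 2)^2.

{M1, M2}: invariant factors (x + 1)^2.

{M3}: invariant factors (x - 3)^2.

{M4}: invariant factors (x - 4)(x + 3).

{M5}: invariant factors (x + 2)^2.

Matrices are similar if and only if their invariant-factor lists agree; the partition into similarity classes is {M1, M2}, {M3}, {M4}, {M5}.

4 classes: {M1, M2}, {M3}, {M4}, {M5}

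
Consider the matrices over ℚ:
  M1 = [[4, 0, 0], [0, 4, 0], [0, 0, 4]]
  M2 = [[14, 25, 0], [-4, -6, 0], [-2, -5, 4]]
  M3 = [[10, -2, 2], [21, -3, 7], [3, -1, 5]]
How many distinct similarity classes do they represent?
Characteristic polynomials: χ_{M1} = (x - 4)^3, χ_{M2} = (x - 4)^3, χ_{M3} = (x - 4)^3.

{M1}: invariant factors x - 4, x - 4, x - 4.

{M2, M3}: invariant factors x - 4, (x - 4)^2.

Matrices are similar if and only if their invariant-factor lists agree; the partition into similarity classes is {M1}, {M2, M3}.

2 classes: {M1}, {M2, M3}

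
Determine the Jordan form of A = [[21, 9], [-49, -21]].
The characteristic polynomial is det(xI - A) = x^2, so the eigenvalues are 0 (algebraic multiplicity 2).

For λ = 0: rank(A) = 1, rank(A^2) = 0. The eigenspace has dimension 2 - 1 = 1, so there is 1 Jordan block; the rank sequence gives block sizes [2].

Assembling the blocks gives the Jordan form J above.

J = [[0, 1], [0, 0]]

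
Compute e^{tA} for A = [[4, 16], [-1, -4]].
A has Jordan form J = [[0, 1], [0, 0]] with A = PJP^{-1}, so e^{tA} = P e^{tJ} P^{-1}.

For a Jordan block J_k(λ), e^{tJ_k(λ)} = e^{λt} · (I + tN + t^2 N^2/2! + ... + t^{k-1} N^{k-1}/(k-1)!) where N is the nilpotent superdiagonal part.

Assembling the blocks and conjugating back gives the entries of e^{tA} as shown above.

e^{tA} = [[4*t + 1, 16*t], [-t, 1 - 4*t]]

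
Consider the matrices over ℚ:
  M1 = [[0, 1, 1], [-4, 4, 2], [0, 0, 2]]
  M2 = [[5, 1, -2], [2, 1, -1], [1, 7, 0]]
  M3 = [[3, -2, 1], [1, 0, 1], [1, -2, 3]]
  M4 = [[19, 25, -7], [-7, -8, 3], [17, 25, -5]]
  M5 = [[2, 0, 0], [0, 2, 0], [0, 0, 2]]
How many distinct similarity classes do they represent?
Characteristic polynomials: χ_{M1} = (x - 2)^3, χ_{M2} = (x - 2)^3, χ_{M3} = (x - 2)^3, χ_{M4} = (x - 2)^3, χ_{M5} = (x - 2)^3.

{M1, M3}: invariant factors x - 2, (x - 2)^2.

{M2, M4}: invariant factors (x - 2)^3.

{M5}: invariant factors x - 2, x - 2, x - 2.

Matrices are similar if and only if their invariant-factor lists agree; the partition into similarity classes is {M1, M3}, {M2, M4}, {M5}.

3 classes: {M1, M3}, {M2, M4}, {M5}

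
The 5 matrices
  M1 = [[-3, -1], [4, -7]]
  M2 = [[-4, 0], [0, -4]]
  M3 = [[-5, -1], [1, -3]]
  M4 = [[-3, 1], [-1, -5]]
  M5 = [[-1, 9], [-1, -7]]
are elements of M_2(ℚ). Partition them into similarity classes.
Characteristic polynomials: χ_{M1} = (x + 5)^2, χ_{M2} = (x + 4)^2, χ_{M3} = (x + 4)^2, χ_{M4} = (x + 4)^2, χ_{M5} = (x + 4)^2.

{M1}: invariant factors (x + 5)^2.

{M2}: invariant factors x + 4, x + 4.

{M3, M4, M5}: invariant factors (x + 4)^2.

Matrices are similar if and only if their invariant-factor lists agree; the partition into similarity classes is {M1}, {M2}, {M3, M4, M5}.

3 classes: {M1}, {M2}, {M3, M4, M5}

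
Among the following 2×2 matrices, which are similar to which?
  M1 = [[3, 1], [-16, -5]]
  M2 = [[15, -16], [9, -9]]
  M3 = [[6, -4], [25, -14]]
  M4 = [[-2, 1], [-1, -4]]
4 classes: {M1}, {M2}, {M3}, {M4}

Characteristic polynomials: χ_{M1} = (x + 1)^2, χ_{M2} = (x - 3)^2, χ_{M3} = (x + 4)^2, χ_{M4} = (x + 3)^2.

{M1}: invariant factors (x + 1)^2.

{M2}: invariant factors (x - 3)^2.

{M3}: invariant factors (x + 4)^2.

{M4}: invariant factors (x + 3)^2.

Matrices are similar if and only if their invariant-factor lists agree; the partition into similarity classes is {M1}, {M2}, {M3}, {M4}.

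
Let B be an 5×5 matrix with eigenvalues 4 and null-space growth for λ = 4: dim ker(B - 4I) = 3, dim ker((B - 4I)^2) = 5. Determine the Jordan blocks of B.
Jordan blocks: (4, 2), (4, 2), (4, 1)

λ = 4: successive nullity increments [3, 2] count blocks of size ≥ k; block sizes are [2, 2, 1].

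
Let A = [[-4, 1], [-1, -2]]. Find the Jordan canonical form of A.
The characteristic polynomial is det(xI - A) = (x + 3)^2, so the eigenvalues are -3 (algebraic multiplicity 2).

For λ = -3: rank(A + 3I) = 1, rank((A + 3I)^2) = 0. The eigenspace has dimension 2 - 1 = 1, so there is 1 Jordan block; the rank sequence gives block sizes [2].

Assembling the blocks gives the Jordan form J above.

J = [[-3, 1], [0, -3]]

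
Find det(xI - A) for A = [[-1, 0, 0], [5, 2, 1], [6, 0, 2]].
χ_A(x) = (x - 2)^2(x + 1)

xI - A = [[x + 1, 0, 0], [-5, x - 2, -1], [-6, 0, x - 2]].

Expanding det(xI - A) along the first row:
det(xI - A) = + (x + 1)·det([[x - 2, -1], [0, x - 2]]) - (0)·det([[-5, -1], [-6, x - 2]]) + (0)·det([[-5, x - 2], [-6, 0]]).

Evaluating gives χ_A(x) = x^3 - 3x^2 + 4 = (x - 2)^2(x + 1).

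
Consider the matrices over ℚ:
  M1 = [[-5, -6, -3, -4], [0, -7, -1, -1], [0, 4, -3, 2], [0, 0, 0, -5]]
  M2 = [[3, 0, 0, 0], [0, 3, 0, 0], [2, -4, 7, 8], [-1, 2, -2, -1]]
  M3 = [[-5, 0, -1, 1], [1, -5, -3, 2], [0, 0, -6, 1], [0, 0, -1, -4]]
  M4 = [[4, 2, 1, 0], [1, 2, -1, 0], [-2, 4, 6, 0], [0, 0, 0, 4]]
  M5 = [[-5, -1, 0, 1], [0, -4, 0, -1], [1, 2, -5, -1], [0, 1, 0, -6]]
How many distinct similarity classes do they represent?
3 classes: {M1, M3, M5}, {M2}, {M4}

Characteristic polynomials: χ_{M1} = (x + 5)^4, χ_{M2} = (x - 3)^4, χ_{M3} = (x + 5)^4, χ_{M4} = (x - 4)^4, χ_{M5} = (x + 5)^4.

{M1, M3, M5}: invariant factors (x + 5)^2, (x + 5)^2.

{M2}: invariant factors x - 3, x - 3, (x - 3)^2.

{M4}: invariant factors x - 4, (x - 4)^3.

Matrices are similar if and only if their invariant-factor lists agree; the partition into similarity classes is {M1, M3, M5}, {M2}, {M4}.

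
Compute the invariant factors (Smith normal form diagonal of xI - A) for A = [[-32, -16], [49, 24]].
The Jordan structure of A has elementary divisors (x + 4)^2. Arranging the block sizes at each eigenvalue in decreasing order and taking row products gives the invariant factors.

Invariant factors (smallest first, each dividing the next): (x + 4)^2.

Check: the last factor (x + 4)^2 is the minimal polynomial, and the product (x + 4)^2 is the characteristic polynomial.

(x + 4)^2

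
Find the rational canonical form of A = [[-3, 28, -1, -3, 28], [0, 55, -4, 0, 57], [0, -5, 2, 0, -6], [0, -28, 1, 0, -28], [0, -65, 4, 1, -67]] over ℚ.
R = [[-3, 0, 0, 0, 0], [0, 0, 0, 0, 45], [0, 1, 0, 0, -6], [0, 0, 1, 0, -28], [0, 0, 0, 1, -10]]

The invariant factors of A (the non-unit diagonal entries of the Smith normal form of xI - A over ℚ[x]) are x + 3, (x - 1)(x + 3)^2(x + 5), each dividing the next. The characteristic polynomial is their product, (x - 1)(x + 3)^3(x + 5).

The rational canonical form is the block-diagonal matrix of companion matrices C(f_i):
R = [[-3, 0, 0, 0, 0], [0, 0, 0, 0, 45], [0, 1, 0, 0, -6], [0, 0, 1, 0, -28], [0, 0, 0, 1, -10]].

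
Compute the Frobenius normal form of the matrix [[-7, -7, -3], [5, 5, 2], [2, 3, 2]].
The invariant factors of A (the non-unit diagonal entries of the Smith normal form of xI - A over ℚ[x]) are x^3 - 4x + 1, each dividing the next. The characteristic polynomial is their product, x^3 - 4x + 1.

The rational canonical form is the block-diagonal matrix of companion matrices C(f_i):
R = [[0, 0, -1], [1, 0, 4], [0, 1, 0]].

Note the characteristic polynomial does not split into linear factors over ℚ, so A has no Jordan form over ℚ; the rational canonical form exists over any field.

R = [[0, 0, -1], [1, 0, 4], [0, 1, 0]]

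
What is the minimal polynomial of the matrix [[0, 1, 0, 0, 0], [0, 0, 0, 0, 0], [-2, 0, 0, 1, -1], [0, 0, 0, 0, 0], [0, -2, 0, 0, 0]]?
m_A(x) = x^2

The characteristic polynomial factors as x^5. The minimal polynomial is ∏(x - λ)^{k_λ} where k_λ is the size of the largest Jordan block at λ.

For λ = 0: rank(A) = 2, and the largest Jordan block has size 2 (the smallest k with rank(A^k) = rank(A^(k+1))).

So m_A(x) = x^2.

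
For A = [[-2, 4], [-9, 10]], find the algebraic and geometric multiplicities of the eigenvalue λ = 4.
algebraic multiplicity 2, geometric multiplicity 1

The characteristic polynomial is (x - 4)^2, so the factor x - 4 appears with exponent 2: the algebraic multiplicity is 2.

rank(A - 4I) = 1, so the eigenspace has dimension 2 - 1 = 1: the geometric multiplicity is 1.

Since 1 < 2, A is not diagonalizable.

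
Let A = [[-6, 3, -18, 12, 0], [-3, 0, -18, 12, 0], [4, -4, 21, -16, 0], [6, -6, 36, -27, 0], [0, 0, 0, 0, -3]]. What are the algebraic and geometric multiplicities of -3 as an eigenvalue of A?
The characteristic polynomial is (x + 3)^5, so the factor x + 3 appears with exponent 5: the algebraic multiplicity is 5.

rank(A + 3I) = 1, so the eigenspace has dimension 5 - 1 = 4: the geometric multiplicity is 4.

Since 4 < 5, A is not diagonalizable.

algebraic multiplicity 5, geometric multiplicity 4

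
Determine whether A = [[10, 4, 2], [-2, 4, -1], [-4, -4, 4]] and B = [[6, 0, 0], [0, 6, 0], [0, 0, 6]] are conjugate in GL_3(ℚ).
No.

Both have characteristic polynomial (x - 6)^3, but the minimal polynomial of A is (x - 6)^2 while the minimal polynomial of B is x - 6. The minimal polynomial is a similarity invariant, so A and B are not similar.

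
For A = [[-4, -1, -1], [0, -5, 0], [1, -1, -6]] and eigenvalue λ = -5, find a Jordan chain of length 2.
We seek v_1 ∈ ker((A + 5I)^2) \ ker(A + 5I), then set v_{i+1} = (A + 5I) v_i.

One such chain is v_1 = [[0, 1, 0]]^T, v_2 = [[-1, 0, -1]]^T. Check: (A + 5I) v_2 = [[0, 0, 0]]^T = 0.

v_1 = [[0, 1, 0]]^T, v_2 = [[-1, 0, -1]]^T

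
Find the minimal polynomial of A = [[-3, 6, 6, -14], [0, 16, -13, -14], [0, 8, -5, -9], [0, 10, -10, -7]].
m_A(x) = (x - 3)^2(x + 2)(x + 3)

The characteristic polynomial factors as (x - 3)^2(x + 2)(x + 3). The minimal polynomial is ∏(x - λ)^{k_λ} where k_λ is the size of the largest Jordan block at λ.

For λ = -3: rank(A + 3I) = 3, and the largest Jordan block has size 1 (the smallest k with rank((A + 3I)^k) = rank((A + 3I)^(k+1))).
For λ = -2: rank(A + 2I) = 3, and the largest Jordan block has size 1 (the smallest k with rank((A + 2I)^k) = rank((A + 2I)^(k+1))).
For λ = 3: rank(A - 3I) = 3, and the largest Jordan block has size 2 (the smallest k with rank((A - 3I)^k) = rank((A - 3I)^(k+1))).

So m_A(x) = (x - 3)^2(x + 2)(x + 3).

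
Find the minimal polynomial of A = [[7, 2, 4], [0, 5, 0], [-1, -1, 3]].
The characteristic polynomial factors as (x - 5)^3. The minimal polynomial is ∏(x - λ)^{k_λ} where k_λ is the size of the largest Jordan block at λ.

For λ = 5: rank(A - 5I) = 1, and the largest Jordan block has size 2 (the smallest k with rank((A - 5I)^k) = rank((A - 5I)^(k+1))).

So m_A(x) = (x - 5)^2.

m_A(x) = (x - 5)^2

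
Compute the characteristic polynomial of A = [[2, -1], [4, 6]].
χ_A(x) = (x - 4)^2

xI - A = [[x - 2, 1], [-4, x - 6]].

Expanding det(xI - A) along the first row:
det(xI - A) = + (x - 2)·det([[x - 6]]) - (1)·det([[-4]]).

Evaluating gives χ_A(x) = x^2 - 8x + 16 = (x - 4)^2.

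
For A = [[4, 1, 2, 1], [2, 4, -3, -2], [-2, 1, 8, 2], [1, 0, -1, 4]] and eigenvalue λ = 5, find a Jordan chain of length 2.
We seek v_1 ∈ ker((A - 5I)^2) \ ker(A - 5I), then set v_{i+1} = (A - 5I) v_i.

One such chain is v_1 = [[-1, 2, -1, 0]]^T, v_2 = [[1, -1, 1, 0]]^T. Check: (A - 5I) v_2 = [[0, 0, 0, 0]]^T = 0.

v_1 = [[-1, 2, -1, 0]]^T, v_2 = [[1, -1, 1, 0]]^T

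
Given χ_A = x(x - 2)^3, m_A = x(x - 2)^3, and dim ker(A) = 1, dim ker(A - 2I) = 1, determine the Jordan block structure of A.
Jordan blocks: (0, 1), (2, 3)

λ = 0: algebraic multiplicity 1 (exponent in χ_A), largest block size 1 (exponent in m_A), 1 block (geometric multiplicity). This forces block sizes [1].
λ = 2: algebraic multiplicity 3 (exponent in χ_A), largest block size 3 (exponent in m_A), 1 block (geometric multiplicity). This forces block sizes [3].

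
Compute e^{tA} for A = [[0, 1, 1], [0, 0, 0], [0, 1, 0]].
A has Jordan form J = [[0, 1, 0], [0, 0, 1], [0, 0, 0]] with A = PJP^{-1}, so e^{tA} = P e^{tJ} P^{-1}.

For a Jordan block J_k(λ), e^{tJ_k(λ)} = e^{λt} · (I + tN + t^2 N^2/2! + ... + t^{k-1} N^{k-1}/(k-1)!) where N is the nilpotent superdiagonal part.

Assembling the blocks and conjugating back gives the entries of e^{tA} as shown above.

e^{tA} = [[1, t*(t + 2)/2, t], [0, 1, 0], [0, t, 1]]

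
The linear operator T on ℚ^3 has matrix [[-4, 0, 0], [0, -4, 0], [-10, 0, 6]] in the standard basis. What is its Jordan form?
The characteristic polynomial is det(xI - A) = (x - 6)(x + 4)^2, so the eigenvalues are -4 (algebraic multiplicity 2), 6 (algebraic multiplicity 1).

For λ = -4: rank(A + 4I) = 1. The eigenspace has dimension 3 - 1 = 2, so there are 2 Jordan blocks; the rank sequence gives block sizes [1, 1].

For λ = 6: algebraic multiplicity 1 gives one 1×1 block.

Assembling the blocks gives the Jordan form J above.

J = [[-4, 0, 0], [0, -4, 0], [0, 0, 6]]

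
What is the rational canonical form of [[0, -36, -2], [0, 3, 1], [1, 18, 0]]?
The invariant factors of A (the non-unit diagonal entries of the Smith normal form of xI - A over ℚ[x]) are (x - 5)(x^2 + 2x - 6), each dividing the next. The characteristic polynomial is their product, (x - 5)(x^2 + 2x - 6).

The rational canonical form is the block-diagonal matrix of companion matrices C(f_i):
R = [[0, 0, -30], [1, 0, 16], [0, 1, 3]].

Note the characteristic polynomial does not split into linear factors over ℚ, so A has no Jordan form over ℚ; the rational canonical form exists over any field.

R = [[0, 0, -30], [1, 0, 16], [0, 1, 3]]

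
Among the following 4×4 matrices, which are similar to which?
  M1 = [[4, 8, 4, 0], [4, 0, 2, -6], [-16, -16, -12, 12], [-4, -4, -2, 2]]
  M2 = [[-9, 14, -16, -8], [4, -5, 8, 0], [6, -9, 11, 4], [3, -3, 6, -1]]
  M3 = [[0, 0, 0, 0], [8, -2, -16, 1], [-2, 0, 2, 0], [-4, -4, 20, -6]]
3 classes: {M1}, {M2}, {M3}

Characteristic polynomials: χ_{M1} = x(x - 2)(x + 4)^2, χ_{M2} = (x + 1)^4, χ_{M3} = x(x - 2)(x + 4)^2.

{M1}: invariant factors x + 4, x(x - 2)(x + 4).

{M2}: invariant factors (x + 1)^2, (x + 1)^2.

{M3}: invariant factors x(x - 2)(x + 4)^2.

Matrices are similar if and only if their invariant-factor lists agree; the partition into similarity classes is {M1}, {M2}, {M3}.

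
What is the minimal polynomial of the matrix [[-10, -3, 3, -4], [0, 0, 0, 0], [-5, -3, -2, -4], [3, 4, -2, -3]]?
The characteristic polynomial factors as x(x + 5)^3. The minimal polynomial is ∏(x - λ)^{k_λ} where k_λ is the size of the largest Jordan block at λ.

For λ = -5: rank(A + 5I) = 3, and the largest Jordan block has size 3 (the smallest k with rank((A + 5I)^k) = rank((A + 5I)^(k+1))).
For λ = 0: rank(A) = 3, and the largest Jordan block has size 1 (the smallest k with rank(A^k) = rank(A^(k+1))).

So m_A(x) = x(x + 5)^3.

m_A(x) = x(x + 5)^3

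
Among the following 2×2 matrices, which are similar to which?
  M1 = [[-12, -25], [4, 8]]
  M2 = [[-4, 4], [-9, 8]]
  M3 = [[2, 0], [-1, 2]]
Characteristic polynomials: χ_{M1} = (x + 2)^2, χ_{M2} = (x - 2)^2, χ_{M3} = (x - 2)^2.

{M1}: invariant factors (x + 2)^2.

{M2, M3}: invariant factors (x - 2)^2.

Matrices are similar if and only if their invariant-factor lists agree; the partition into similarity classes is {M1}, {M2, M3}.

2 classes: {M1}, {M2, M3}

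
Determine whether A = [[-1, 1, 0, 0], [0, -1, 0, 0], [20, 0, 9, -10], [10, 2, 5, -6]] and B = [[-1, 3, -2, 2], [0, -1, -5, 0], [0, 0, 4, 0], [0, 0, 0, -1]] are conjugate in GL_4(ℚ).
Yes.

Two matrices over a field are similar if and only if they have the same invariant factors.

Both A and B have characteristic polynomial (x - 4)(x + 1)^3 and minimal polynomial (x - 4)(x + 1)^2. Computing further, both have invariant factors x + 1, (x - 4)(x + 1)^2. Hence A and B are similar.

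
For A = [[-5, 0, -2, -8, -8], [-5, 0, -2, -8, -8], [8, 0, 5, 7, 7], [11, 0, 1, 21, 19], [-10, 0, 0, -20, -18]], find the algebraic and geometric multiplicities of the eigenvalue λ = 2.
The characteristic polynomial is x(x - 2)^3(x + 3), so the factor x - 2 appears with exponent 3: the algebraic multiplicity is 3.

rank(A - 2I) = 3, so the eigenspace has dimension 5 - 3 = 2: the geometric multiplicity is 2.

Since 2 < 3, A is not diagonalizable.

algebraic multiplicity 3, geometric multiplicity 2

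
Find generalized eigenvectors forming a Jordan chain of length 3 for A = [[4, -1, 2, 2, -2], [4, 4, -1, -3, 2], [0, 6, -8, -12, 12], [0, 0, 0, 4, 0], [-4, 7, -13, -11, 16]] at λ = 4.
We seek v_1 ∈ ker((A - 4I)^3) \ ker((A - 4I)^2), then set v_{i+1} = (A - 4I) v_i.

One such chain is v_1 = [[0, 0, 1, 0, 1]]^T, v_2 = [[0, 1, 0, 0, -1]]^T, v_3 = [[1, -2, -6, 0, -5]]^T. Check: (A - 4I) v_3 = [[0, 0, 0, 0, 0]]^T = 0.

v_1 = [[0, 0, 1, 0, 1]]^T, v_2 = [[0, 1, 0, 0, -1]]^T, v_3 = [[1, -2, -6, 0, -5]]^T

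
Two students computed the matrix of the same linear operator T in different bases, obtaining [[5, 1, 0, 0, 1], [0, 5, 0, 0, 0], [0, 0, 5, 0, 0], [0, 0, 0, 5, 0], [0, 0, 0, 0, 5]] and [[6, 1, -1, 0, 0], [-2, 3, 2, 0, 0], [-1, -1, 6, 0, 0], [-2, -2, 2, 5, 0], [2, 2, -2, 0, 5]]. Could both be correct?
Yes.

Two matrices over a field are similar if and only if they have the same invariant factors.

Both A and B have characteristic polynomial (x - 5)^5 and minimal polynomial (x - 5)^2. Computing further, both have invariant factors x - 5, x - 5, x - 5, (x - 5)^2. Hence A and B are similar.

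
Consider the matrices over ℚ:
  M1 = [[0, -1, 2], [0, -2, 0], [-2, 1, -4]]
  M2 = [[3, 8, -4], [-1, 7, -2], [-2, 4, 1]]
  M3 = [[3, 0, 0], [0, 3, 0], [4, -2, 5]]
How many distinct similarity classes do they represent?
Characteristic polynomials: χ_{M1} = (x + 2)^3, χ_{M2} = (x - 5)(x - 3)^2, χ_{M3} = (x - 5)(x - 3)^2.

{M1}: invariant factors x + 2, (x + 2)^2.

{M2}: invariant factors (x - 5)(x - 3)^2.

{M3}: invariant factors x - 3, (x - 5)(x - 3).

Matrices are similar if and only if their invariant-factor lists agree; the partition into similarity classes is {M1}, {M2}, {M3}.

3 classes: {M1}, {M2}, {M3}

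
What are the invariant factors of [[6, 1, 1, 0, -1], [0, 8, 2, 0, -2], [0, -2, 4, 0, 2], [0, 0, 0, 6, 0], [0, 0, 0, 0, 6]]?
x - 6, x - 6, x - 6, (x - 6)^2

The Jordan structure of A has elementary divisors (x - 6)^2, (x - 6), (x - 6), (x - 6). Arranging the block sizes at each eigenvalue in decreasing order and taking row products gives the invariant factors.

Invariant factors (smallest first, each dividing the next): x - 6, x - 6, x - 6, (x - 6)^2.

Check: the last factor (x - 6)^2 is the minimal polynomial, and the product (x - 6)^5 is the characteristic polynomial.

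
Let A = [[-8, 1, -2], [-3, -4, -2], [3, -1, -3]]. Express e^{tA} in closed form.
e^{tA} = [[(1 - 3*t)*e^{-5*t}, t*e^{-5*t}, -2*t*e^{-5*t}], [-3*t*e^{-5*t}, (t + 1)*e^{-5*t}, -2*t*e^{-5*t}], [3*t*e^{-5*t}, -t*e^{-5*t}, (2*t + 1)*e^{-5*t}]]

A has Jordan form J = [[-5, 1, 0], [0, -5, 0], [0, 0, -5]] with A = PJP^{-1}, so e^{tA} = P e^{tJ} P^{-1}.

For a Jordan block J_k(λ), e^{tJ_k(λ)} = e^{λt} · (I + tN + t^2 N^2/2! + ... + t^{k-1} N^{k-1}/(k-1)!) where N is the nilpotent superdiagonal part.

Assembling the blocks and conjugating back gives the entries of e^{tA} as shown above.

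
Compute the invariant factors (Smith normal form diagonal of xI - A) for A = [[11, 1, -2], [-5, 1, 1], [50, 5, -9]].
The Jordan structure of A has elementary divisors (x - 1)^3. Arranging the block sizes at each eigenvalue in decreasing order and taking row products gives the invariant factors.

Invariant factors (smallest first, each dividing the next): (x - 1)^3.

Check: the last factor (x - 1)^3 is the minimal polynomial, and the product (x - 1)^3 is the characteristic polynomial.

(x - 1)^3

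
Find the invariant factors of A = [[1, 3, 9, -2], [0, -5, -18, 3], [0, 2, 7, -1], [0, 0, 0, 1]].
(x - 1)^2, (x - 1)^2

The Jordan structure of A has elementary divisors (x - 1)^2, (x - 1)^2. Arranging the block sizes at each eigenvalue in decreasing order and taking row products gives the invariant factors.

Invariant factors (smallest first, each dividing the next): (x - 1)^2, (x - 1)^2.

Check: the last factor (x - 1)^2 is the minimal polynomial, and the product (x - 1)^4 is the characteristic polynomial.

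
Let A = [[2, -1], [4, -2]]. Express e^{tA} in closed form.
e^{tA} = [[2*t + 1, -t], [4*t, 1 - 2*t]]

A has Jordan form J = [[0, 1], [0, 0]] with A = PJP^{-1}, so e^{tA} = P e^{tJ} P^{-1}.

For a Jordan block J_k(λ), e^{tJ_k(λ)} = e^{λt} · (I + tN + t^2 N^2/2! + ... + t^{k-1} N^{k-1}/(k-1)!) where N is the nilpotent superdiagonal part.

Assembling the blocks and conjugating back gives the entries of e^{tA} as shown above.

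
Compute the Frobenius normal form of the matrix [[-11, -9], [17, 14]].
The invariant factors of A (the non-unit diagonal entries of the Smith normal form of xI - A over ℚ[x]) are x^2 - 3x - 1, each dividing the next. The characteristic polynomial is their product, x^2 - 3x - 1.

The rational canonical form is the block-diagonal matrix of companion matrices C(f_i):
R = [[0, 1], [1, 3]].

Note the characteristic polynomial does not split into linear factors over ℚ, so A has no Jordan form over ℚ; the rational canonical form exists over any field.

R = [[0, 1], [1, 3]]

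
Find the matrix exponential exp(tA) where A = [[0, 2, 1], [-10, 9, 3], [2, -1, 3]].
A has Jordan form J = [[4, 1, 0], [0, 4, 1], [0, 0, 4]] with A = PJP^{-1}, so e^{tA} = P e^{tJ} P^{-1}.

For a Jordan block J_k(λ), e^{tJ_k(λ)} = e^{λt} · (I + tN + t^2 N^2/2! + ... + t^{k-1} N^{k-1}/(k-1)!) where N is the nilpotent superdiagonal part.

Assembling the blocks and conjugating back gives the entries of e^{tA} as shown above.

e^{tA} = [[(-t^2 - 4*t + 1)*e^{4*t}, t*(t + 4)*e^{4*t}/2, t*(t + 2)*e^{4*t}/2], [2*t*(-t - 5)*e^{4*t}, (t^2 + 5*t + 1)*e^{4*t}, t*(t + 3)*e^{4*t}], [2*t*e^{4*t}, -t*e^{4*t}, (1 - t)*e^{4*t}]]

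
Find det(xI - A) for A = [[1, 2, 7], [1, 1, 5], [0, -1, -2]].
χ_A(x) = x^3

xI - A = [[x - 1, -2, -7], [-1, x - 1, -5], [0, 1, x + 2]].

Expanding det(xI - A) along the first row:
det(xI - A) = + (x - 1)·det([[x - 1, -5], [1, x + 2]]) - (-2)·det([[-1, -5], [0, x + 2]]) + (-7)·det([[-1, x - 1], [0, 1]]).

Evaluating gives χ_A(x) = x^3.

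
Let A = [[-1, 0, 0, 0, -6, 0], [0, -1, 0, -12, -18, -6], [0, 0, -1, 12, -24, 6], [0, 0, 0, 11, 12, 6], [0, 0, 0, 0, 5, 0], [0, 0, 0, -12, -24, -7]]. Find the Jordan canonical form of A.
J = [[-1, 0, 0, 0, 0, 0], [0, -1, 0, 0, 0, 0], [0, 0, -1, 0, 0, 0], [0, 0, 0, -1, 0, 0], [0, 0, 0, 0, 5, 0], [0, 0, 0, 0, 0, 5]]

The characteristic polynomial is det(xI - A) = (x - 5)^2(x + 1)^4, so the eigenvalues are -1 (algebraic multiplicity 4), 5 (algebraic multiplicity 2).

For λ = -1: rank(A + I) = 2. The eigenspace has dimension 6 - 2 = 4, so there are 4 Jordan blocks; the rank sequence gives block sizes [1, 1, 1, 1].

For λ = 5: rank(A - 5I) = 4. The eigenspace has dimension 6 - 4 = 2, so there are 2 Jordan blocks; the rank sequence gives block sizes [1, 1].

Assembling the blocks gives the Jordan form J above.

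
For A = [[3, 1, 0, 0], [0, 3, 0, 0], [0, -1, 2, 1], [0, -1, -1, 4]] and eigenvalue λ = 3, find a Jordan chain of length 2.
v_1 = [[-2, 1, 2, 3]]^T, v_2 = [[1, 0, 0, 0]]^T

We seek v_1 ∈ ker((A - 3I)^2) \ ker(A - 3I), then set v_{i+1} = (A - 3I) v_i.

One such chain is v_1 = [[-2, 1, 2, 3]]^T, v_2 = [[1, 0, 0, 0]]^T. Check: (A - 3I) v_2 = [[0, 0, 0, 0]]^T = 0.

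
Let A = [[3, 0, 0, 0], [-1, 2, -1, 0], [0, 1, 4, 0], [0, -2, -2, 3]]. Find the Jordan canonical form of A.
J = [[3, 1, 0, 0], [0, 3, 1, 0], [0, 0, 3, 0], [0, 0, 0, 3]]

The characteristic polynomial is det(xI - A) = (x - 3)^4, so the eigenvalues are 3 (algebraic multiplicity 4).

For λ = 3: rank(A - 3I) = 2, rank((A - 3I)^2) = 1, rank((A - 3I)^3) = 0. The eigenspace has dimension 4 - 2 = 2, so there are 2 Jordan blocks; the rank sequence gives block sizes [3, 1].

Assembling the blocks gives the Jordan form J above.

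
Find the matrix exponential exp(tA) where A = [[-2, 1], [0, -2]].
A has Jordan form J = [[-2, 1], [0, -2]] with A = PJP^{-1}, so e^{tA} = P e^{tJ} P^{-1}.

For a Jordan block J_k(λ), e^{tJ_k(λ)} = e^{λt} · (I + tN + t^2 N^2/2! + ... + t^{k-1} N^{k-1}/(k-1)!) where N is the nilpotent superdiagonal part.

Assembling the blocks and conjugating back gives the entries of e^{tA} as shown above.

e^{tA} = [[e^{-2*t}, t*e^{-2*t}], [0, e^{-2*t}]]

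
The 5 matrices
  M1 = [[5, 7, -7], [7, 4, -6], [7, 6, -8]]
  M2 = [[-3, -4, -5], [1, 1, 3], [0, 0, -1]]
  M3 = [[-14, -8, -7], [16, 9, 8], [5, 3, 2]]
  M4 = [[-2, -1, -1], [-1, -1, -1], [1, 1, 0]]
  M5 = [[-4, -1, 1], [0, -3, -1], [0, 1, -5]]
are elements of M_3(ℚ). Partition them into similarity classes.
3 classes: {M1}, {M2, M3, M4}, {M5}

Characteristic polynomials: χ_{M1} = (x - 5)(x + 2)^2, χ_{M2} = (x + 1)^3, χ_{M3} = (x + 1)^3, χ_{M4} = (x + 1)^3, χ_{M5} = (x + 4)^3.

{M1}: invariant factors (x - 5)(x + 2)^2.

{M2, M3, M4}: invariant factors (x + 1)^3.

{M5}: invariant factors x + 4, (x + 4)^2.

Matrices are similar if and only if their invariant-factor lists agree; the partition into similarity classes is {M1}, {M2, M3, M4}, {M5}.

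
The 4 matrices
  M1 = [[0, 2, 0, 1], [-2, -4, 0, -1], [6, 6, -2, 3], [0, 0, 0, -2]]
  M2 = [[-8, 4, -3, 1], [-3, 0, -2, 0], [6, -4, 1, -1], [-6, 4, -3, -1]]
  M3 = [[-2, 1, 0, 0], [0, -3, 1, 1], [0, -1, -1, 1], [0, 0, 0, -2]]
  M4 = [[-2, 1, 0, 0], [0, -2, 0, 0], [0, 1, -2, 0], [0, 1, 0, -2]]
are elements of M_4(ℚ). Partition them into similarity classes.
2 classes: {M1, M4}, {M2, M3}

Characteristic polynomials: χ_{M1} = (x + 2)^4, χ_{M2} = (x + 2)^4, χ_{M3} = (x + 2)^4, χ_{M4} = (x + 2)^4.

{M1, M4}: invariant factors x + 2, x + 2, (x + 2)^2.

{M2, M3}: invariant factors x + 2, (x + 2)^3.

Matrices are similar if and only if their invariant-factor lists agree; the partition into similarity classes is {M1, M4}, {M2, M3}.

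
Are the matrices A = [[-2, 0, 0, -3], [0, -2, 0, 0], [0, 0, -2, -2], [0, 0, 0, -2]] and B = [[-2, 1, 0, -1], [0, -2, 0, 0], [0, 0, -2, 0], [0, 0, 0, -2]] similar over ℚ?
Yes.

Two matrices over a field are similar if and only if they have the same invariant factors.

Both A and B have characteristic polynomial (x + 2)^4 and minimal polynomial (x + 2)^2. Computing further, both have invariant factors x + 2, x + 2, (x + 2)^2. Hence A and B are similar.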